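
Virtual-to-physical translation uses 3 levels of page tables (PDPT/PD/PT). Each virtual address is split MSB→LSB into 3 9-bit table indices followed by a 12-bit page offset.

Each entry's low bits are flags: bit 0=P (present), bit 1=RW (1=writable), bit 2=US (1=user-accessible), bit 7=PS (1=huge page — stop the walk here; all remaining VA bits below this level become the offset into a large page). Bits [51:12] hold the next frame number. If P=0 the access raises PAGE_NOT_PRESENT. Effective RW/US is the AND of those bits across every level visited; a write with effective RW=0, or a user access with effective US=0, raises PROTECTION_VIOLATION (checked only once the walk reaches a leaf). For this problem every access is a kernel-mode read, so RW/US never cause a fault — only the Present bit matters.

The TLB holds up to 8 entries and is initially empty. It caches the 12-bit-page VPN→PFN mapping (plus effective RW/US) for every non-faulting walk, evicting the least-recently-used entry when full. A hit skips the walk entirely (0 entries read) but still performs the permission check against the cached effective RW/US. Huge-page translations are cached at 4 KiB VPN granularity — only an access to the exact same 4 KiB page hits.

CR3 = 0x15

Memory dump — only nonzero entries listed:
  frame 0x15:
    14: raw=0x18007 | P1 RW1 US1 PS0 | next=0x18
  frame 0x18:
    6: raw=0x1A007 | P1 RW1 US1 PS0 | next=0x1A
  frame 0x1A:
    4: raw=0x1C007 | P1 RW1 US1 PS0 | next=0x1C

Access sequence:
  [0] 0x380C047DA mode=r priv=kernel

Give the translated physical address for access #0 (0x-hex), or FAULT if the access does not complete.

Walk each access:
#0 VA=0x380C047DA (r,kernel):
  [0] read 0x15 idx=14: raw=0x18007 flags P=1 W=1 U=1 S=0
  [1] read 0x18 idx=6: raw=0x1A007 flags P=1 W=1 U=1 S=0
  [2] read 0x1A idx=4: raw=0x1C007 flags P=1 W=1 U=1 S=0
  ⇒ phys 0x1C7DA  [3 reads]

Access #0 PA: 0x1C7DA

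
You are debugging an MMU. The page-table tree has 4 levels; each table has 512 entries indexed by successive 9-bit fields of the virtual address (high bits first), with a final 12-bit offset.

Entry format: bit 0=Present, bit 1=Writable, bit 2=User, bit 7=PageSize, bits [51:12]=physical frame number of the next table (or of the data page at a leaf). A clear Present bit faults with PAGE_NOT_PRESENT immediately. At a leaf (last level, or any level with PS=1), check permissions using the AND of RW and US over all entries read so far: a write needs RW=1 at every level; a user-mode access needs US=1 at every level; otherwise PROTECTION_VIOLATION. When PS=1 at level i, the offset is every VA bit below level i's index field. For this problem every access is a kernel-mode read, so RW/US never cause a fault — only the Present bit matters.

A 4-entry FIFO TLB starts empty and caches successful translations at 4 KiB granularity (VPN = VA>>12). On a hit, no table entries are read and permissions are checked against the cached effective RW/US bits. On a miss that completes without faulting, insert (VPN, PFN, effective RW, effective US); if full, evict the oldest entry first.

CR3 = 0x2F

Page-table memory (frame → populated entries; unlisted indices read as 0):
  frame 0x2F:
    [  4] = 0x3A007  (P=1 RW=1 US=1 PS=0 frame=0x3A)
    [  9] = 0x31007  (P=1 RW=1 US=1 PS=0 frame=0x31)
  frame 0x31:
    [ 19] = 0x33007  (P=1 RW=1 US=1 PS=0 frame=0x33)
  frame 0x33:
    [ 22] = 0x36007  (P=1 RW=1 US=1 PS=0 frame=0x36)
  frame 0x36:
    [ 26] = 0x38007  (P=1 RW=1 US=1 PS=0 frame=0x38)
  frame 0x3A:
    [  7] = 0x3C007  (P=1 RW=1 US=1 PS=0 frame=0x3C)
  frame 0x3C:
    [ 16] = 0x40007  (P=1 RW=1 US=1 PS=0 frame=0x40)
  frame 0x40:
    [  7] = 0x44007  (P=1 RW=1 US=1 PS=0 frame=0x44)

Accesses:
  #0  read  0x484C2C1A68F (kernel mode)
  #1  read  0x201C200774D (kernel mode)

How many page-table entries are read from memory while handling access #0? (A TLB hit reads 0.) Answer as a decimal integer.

Trace:
#0 VA=0x484C2C1A68F (r,kernel):
  L0: frame=0x2F idx=9 entry=0x31007 [P=1 RW=1 US=1 PS=0]
  L1: frame=0x31 idx=19 entry=0x33007 [P=1 RW=1 US=1 PS=0]
  L2: frame=0x33 idx=22 entry=0x36007 [P=1 RW=1 US=1 PS=0]
  L3: frame=0x36 idx=26 entry=0x38007 [P=1 RW=1 US=1 PS=0]
  → PA=0x3868F  (4 entries read)
#1 VA=0x201C200774D (r,kernel):
  L0: frame=0x2F idx=4 entry=0x3A007 [P=1 RW=1 US=1 PS=0]
  L1: frame=0x3A idx=7 entry=0x3C007 [P=1 RW=1 US=1 PS=0]
  L2: frame=0x3C idx=16 entry=0x40007 [P=1 RW=1 US=1 PS=0]
  L3: frame=0x40 idx=7 entry=0x44007 [P=1 RW=1 US=1 PS=0]
  → PA=0x4474D  (4 entries read)

Entries read for #0: 4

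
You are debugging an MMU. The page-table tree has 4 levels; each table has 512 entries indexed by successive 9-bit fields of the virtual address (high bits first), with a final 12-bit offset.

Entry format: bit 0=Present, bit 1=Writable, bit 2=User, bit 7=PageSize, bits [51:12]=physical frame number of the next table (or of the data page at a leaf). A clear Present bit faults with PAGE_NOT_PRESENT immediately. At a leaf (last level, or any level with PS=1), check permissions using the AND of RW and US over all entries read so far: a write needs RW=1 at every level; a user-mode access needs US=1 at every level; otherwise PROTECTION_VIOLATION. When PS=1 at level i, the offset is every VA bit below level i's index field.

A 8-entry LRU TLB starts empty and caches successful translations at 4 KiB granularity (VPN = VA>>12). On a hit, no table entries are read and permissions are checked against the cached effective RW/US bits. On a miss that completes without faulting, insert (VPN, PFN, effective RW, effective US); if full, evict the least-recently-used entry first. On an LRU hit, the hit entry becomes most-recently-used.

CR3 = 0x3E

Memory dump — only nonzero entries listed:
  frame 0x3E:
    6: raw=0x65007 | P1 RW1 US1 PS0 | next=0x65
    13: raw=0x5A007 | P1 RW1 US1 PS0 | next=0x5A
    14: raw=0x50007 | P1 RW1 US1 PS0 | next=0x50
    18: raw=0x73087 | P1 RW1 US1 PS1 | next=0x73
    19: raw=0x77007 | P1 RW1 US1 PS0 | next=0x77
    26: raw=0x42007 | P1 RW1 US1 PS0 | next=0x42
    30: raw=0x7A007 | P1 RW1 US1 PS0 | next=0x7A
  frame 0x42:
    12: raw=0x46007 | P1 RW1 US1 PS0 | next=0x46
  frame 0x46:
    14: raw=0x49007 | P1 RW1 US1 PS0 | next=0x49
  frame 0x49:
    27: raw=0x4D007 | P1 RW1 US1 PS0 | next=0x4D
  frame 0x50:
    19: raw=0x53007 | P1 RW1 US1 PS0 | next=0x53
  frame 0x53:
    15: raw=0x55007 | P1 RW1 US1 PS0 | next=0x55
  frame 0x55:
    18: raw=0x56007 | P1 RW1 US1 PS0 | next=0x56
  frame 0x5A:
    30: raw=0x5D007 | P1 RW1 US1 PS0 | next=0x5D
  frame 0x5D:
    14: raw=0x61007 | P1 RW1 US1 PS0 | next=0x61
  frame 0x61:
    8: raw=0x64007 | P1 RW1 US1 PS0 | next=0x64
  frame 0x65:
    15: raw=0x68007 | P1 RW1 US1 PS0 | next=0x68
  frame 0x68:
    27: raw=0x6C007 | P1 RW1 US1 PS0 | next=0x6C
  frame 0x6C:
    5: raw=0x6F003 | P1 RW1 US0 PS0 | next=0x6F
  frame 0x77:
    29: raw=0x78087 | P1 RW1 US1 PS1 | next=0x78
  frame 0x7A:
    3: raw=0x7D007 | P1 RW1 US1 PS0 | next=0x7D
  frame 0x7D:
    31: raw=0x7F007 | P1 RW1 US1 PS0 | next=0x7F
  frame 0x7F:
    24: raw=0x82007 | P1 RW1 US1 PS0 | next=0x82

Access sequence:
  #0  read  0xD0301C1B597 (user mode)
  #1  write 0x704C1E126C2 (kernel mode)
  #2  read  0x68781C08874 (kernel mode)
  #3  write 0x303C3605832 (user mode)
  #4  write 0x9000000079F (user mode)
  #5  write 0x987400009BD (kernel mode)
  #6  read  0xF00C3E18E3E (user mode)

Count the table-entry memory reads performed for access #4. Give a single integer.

Per-access translation:
#0 VA=0xD0301C1B597 (r,user):
  L0: frame=0x3E idx=26 entry=0x42007 [P=1 RW=1 US=1 PS=0]
  L1: frame=0x42 idx=12 entry=0x46007 [P=1 RW=1 US=1 PS=0]
  L2: frame=0x46 idx=14 entry=0x49007 [P=1 RW=1 US=1 PS=0]
  L3: frame=0x49 idx=27 entry=0x4D007 [P=1 RW=1 US=1 PS=0]
  → PA=0x4D597  (4 entries read)
#1 VA=0x704C1E126C2 (w,kernel):
  L0: frame=0x3E idx=14 entry=0x50007 [P=1 RW=1 US=1 PS=0]
  L1: frame=0x50 idx=19 entry=0x53007 [P=1 RW=1 US=1 PS=0]
  L2: frame=0x53 idx=15 entry=0x55007 [P=1 RW=1 US=1 PS=0]
  L3: frame=0x55 idx=18 entry=0x56007 [P=1 RW=1 US=1 PS=0]
  → PA=0x566C2  (4 entries read)
#2 VA=0x68781C08874 (r,kernel):
  L0: frame=0x3E idx=13 entry=0x5A007 [P=1 RW=1 US=1 PS=0]
  L1: frame=0x5A idx=30 entry=0x5D007 [P=1 RW=1 US=1 PS=0]
  L2: frame=0x5D idx=14 entry=0x61007 [P=1 RW=1 US=1 PS=0]
  L3: frame=0x61 idx=8 entry=0x64007 [P=1 RW=1 US=1 PS=0]
  → PA=0x64874  (4 entries read)
#3 VA=0x303C3605832 (w,user):
  L0: frame=0x3E idx=6 entry=0x65007 [P=1 RW=1 US=1 PS=0]
  L1: frame=0x65 idx=15 entry=0x68007 [P=1 RW=1 US=1 PS=0]
  L2: frame=0x68 idx=27 entry=0x6C007 [P=1 RW=1 US=1 PS=0]
  L3: frame=0x6C idx=5 entry=0x6F003 [P=1 RW=1 US=0 PS=0]
  ✗ PROTECTION_VIOLATION  [4 reads]
#4 VA=0x9000000079F (w,user):
  L0: frame=0x3E idx=18 entry=0x73087 [P=1 RW=1 US=1 PS=1]
  → PA=0x7379F (huge @L0)  (1 entries read)
#5 VA=0x987400009BD (w,kernel):
  L0: frame=0x3E idx=19 entry=0x77007 [P=1 RW=1 US=1 PS=0]
  L1: frame=0x77 idx=29 entry=0x78087 [P=1 RW=1 US=1 PS=1]
  → PA=0x789BD (huge @L1)  (2 entries read)
#6 VA=0xF00C3E18E3E (r,user):
  L0: frame=0x3E idx=30 entry=0x7A007 [P=1 RW=1 US=1 PS=0]
  L1: frame=0x7A idx=3 entry=0x7D007 [P=1 RW=1 US=1 PS=0]
  L2: frame=0x7D idx=31 entry=0x7F007 [P=1 RW=1 US=1 PS=0]
  L3: frame=0x7F idx=24 entry=0x82007 [P=1 RW=1 US=1 PS=0]
  → PA=0x82E3E  (4 entries read)

Entries read for #4: 1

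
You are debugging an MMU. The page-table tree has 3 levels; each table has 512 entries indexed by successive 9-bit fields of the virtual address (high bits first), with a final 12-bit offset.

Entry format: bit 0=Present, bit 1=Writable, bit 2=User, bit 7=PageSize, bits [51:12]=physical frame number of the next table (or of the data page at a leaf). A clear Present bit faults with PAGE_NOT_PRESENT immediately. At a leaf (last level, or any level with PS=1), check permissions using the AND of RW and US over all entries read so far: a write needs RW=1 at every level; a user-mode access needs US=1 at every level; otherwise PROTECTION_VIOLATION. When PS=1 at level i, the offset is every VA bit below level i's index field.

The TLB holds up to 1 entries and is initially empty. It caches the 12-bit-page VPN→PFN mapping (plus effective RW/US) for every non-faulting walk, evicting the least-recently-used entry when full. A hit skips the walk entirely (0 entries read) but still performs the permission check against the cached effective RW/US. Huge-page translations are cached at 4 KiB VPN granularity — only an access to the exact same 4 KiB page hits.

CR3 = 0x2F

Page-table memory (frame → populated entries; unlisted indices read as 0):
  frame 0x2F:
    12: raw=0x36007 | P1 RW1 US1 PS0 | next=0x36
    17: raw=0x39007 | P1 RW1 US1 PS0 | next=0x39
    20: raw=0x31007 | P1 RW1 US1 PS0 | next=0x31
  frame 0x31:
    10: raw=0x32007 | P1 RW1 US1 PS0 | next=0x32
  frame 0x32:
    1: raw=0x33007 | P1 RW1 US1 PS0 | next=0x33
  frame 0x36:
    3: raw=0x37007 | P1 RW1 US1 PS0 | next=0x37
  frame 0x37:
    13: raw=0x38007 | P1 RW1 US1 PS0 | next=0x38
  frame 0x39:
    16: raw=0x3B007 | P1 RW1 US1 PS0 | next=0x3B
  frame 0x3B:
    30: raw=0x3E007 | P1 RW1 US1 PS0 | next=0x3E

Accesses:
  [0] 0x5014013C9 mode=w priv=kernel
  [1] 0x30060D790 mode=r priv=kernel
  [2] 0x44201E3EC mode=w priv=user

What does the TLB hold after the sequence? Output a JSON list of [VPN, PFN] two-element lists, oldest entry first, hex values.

Walk each access:
#0 VA=0x5014013C9 (w,kernel):
  L0: frame=0x2F idx=20 entry=0x31007 [P=1 RW=1 US=1 PS=0]
  L1: frame=0x31 idx=10 entry=0x32007 [P=1 RW=1 US=1 PS=0]
  L2: frame=0x32 idx=1 entry=0x33007 [P=1 RW=1 US=1 PS=0]
  ⇒ phys 0x333C9  [3 reads]
#1 VA=0x30060D790 (r,kernel):
  L0: frame=0x2F idx=12 entry=0x36007 [P=1 RW=1 US=1 PS=0]
  L1: frame=0x36 idx=3 entry=0x37007 [P=1 RW=1 US=1 PS=0]
  L2: frame=0x37 idx=13 entry=0x38007 [P=1 RW=1 US=1 PS=0]
  ⇒ phys 0x38790  [3 reads]
#2 VA=0x44201E3EC (w,user):
  L0: frame=0x2F idx=17 entry=0x39007 [P=1 RW=1 US=1 PS=0]
  L1: frame=0x39 idx=16 entry=0x3B007 [P=1 RW=1 US=1 PS=0]
  L2: frame=0x3B idx=30 entry=0x3E007 [P=1 RW=1 US=1 PS=0]
  ⇒ phys 0x3E3EC  [3 reads]

TLB: [["0x44201E", "0x3E"]]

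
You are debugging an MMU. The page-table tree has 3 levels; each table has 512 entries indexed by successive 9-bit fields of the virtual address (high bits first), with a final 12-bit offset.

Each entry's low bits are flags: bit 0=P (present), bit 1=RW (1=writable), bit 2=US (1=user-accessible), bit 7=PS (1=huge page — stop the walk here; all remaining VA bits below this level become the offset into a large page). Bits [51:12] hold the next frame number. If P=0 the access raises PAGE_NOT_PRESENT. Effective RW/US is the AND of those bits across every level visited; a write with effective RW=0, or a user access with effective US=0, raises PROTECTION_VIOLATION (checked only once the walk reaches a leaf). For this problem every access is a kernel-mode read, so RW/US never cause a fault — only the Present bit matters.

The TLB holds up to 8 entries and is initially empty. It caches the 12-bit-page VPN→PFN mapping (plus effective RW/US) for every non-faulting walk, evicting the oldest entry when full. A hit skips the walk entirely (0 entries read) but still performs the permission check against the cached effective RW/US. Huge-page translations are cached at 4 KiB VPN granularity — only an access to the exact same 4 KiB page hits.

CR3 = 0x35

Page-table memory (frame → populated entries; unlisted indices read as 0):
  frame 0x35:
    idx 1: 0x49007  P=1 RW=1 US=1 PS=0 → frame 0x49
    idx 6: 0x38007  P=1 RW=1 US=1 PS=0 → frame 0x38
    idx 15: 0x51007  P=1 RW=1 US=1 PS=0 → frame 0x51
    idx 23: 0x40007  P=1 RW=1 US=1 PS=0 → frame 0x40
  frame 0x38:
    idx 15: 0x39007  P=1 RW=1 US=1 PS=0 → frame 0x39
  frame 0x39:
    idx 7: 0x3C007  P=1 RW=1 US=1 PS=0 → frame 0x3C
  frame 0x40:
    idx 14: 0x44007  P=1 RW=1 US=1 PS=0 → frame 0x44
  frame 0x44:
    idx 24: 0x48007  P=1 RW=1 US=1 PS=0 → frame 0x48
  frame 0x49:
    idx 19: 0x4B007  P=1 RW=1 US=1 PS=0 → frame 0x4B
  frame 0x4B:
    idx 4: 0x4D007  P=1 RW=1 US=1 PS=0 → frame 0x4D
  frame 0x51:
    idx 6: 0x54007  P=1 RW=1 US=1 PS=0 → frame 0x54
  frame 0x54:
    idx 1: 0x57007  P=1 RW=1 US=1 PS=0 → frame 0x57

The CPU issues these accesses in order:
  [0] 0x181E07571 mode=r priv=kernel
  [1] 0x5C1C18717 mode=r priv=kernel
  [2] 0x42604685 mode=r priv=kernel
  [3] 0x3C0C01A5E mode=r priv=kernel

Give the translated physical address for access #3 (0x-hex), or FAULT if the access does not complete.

Per-access translation:
#0 VA=0x181E07571 (r,kernel):
  L0: frame=0x35 idx=6 entry=0x38007 [P=1 RW=1 US=1 PS=0]
  L1: frame=0x38 idx=15 entry=0x39007 [P=1 RW=1 US=1 PS=0]
  L2: frame=0x39 idx=7 entry=0x3C007 [P=1 RW=1 US=1 PS=0]
  ⇒ phys 0x3C571  [3 reads]
#1 VA=0x5C1C18717 (r,kernel):
  L0: frame=0x35 idx=23 entry=0x40007 [P=1 RW=1 US=1 PS=0]
  L1: frame=0x40 idx=14 entry=0x44007 [P=1 RW=1 US=1 PS=0]
  L2: frame=0x44 idx=24 entry=0x48007 [P=1 RW=1 US=1 PS=0]
  ⇒ phys 0x48717  [3 reads]
#2 VA=0x42604685 (r,kernel):
  L0: frame=0x35 idx=1 entry=0x49007 [P=1 RW=1 US=1 PS=0]
  L1: frame=0x49 idx=19 entry=0x4B007 [P=1 RW=1 US=1 PS=0]
  L2: frame=0x4B idx=4 entry=0x4D007 [P=1 RW=1 US=1 PS=0]
  ⇒ phys 0x4D685  [3 reads]
#3 VA=0x3C0C01A5E (r,kernel):
  L0: frame=0x35 idx=15 entry=0x51007 [P=1 RW=1 US=1 PS=0]
  L1: frame=0x51 idx=6 entry=0x54007 [P=1 RW=1 US=1 PS=0]
  L2: frame=0x54 idx=1 entry=0x57007 [P=1 RW=1 US=1 PS=0]
  ⇒ phys 0x57A5E  [3 reads]

Access #3 PA: 0x57A5E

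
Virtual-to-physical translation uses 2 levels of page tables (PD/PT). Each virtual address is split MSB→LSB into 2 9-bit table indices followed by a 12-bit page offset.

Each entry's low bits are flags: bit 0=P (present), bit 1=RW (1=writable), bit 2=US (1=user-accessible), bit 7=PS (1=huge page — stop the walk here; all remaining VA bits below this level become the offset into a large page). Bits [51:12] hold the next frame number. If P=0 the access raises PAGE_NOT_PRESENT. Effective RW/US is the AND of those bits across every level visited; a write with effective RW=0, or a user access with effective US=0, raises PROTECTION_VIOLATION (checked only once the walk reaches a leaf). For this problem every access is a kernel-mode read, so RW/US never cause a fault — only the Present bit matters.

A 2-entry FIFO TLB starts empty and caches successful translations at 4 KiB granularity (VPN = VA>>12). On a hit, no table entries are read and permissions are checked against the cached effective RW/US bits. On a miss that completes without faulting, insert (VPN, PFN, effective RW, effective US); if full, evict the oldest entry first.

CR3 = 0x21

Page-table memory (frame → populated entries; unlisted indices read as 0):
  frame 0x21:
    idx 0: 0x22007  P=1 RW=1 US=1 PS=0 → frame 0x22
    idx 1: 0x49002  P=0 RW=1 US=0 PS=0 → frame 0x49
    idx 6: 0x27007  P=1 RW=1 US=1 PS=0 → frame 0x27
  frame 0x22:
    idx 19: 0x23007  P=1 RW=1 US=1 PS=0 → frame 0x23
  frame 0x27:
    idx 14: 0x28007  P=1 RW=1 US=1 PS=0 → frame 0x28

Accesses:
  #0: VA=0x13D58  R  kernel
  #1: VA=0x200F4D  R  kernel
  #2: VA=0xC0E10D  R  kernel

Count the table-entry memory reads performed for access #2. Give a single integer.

Walk each access:
#0 VA=0x13D58 (r,kernel):
  L0: frame=0x21 idx=0 entry=0x22007 [P=1 RW=1 US=1 PS=0]
  L1: frame=0x22 idx=19 entry=0x23007 [P=1 RW=1 US=1 PS=0]
  → PA=0x23D58  (2 entries read)
#1 VA=0x200F4D (r,kernel):
  L0: frame=0x21 idx=1 entry=0x49002 [P=0 RW=1 US=0 PS=0]
  → PAGE_NOT_PRESENT  (1 entries read)
#2 VA=0xC0E10D (r,kernel):
  L0: frame=0x21 idx=6 entry=0x27007 [P=1 RW=1 US=1 PS=0]
  L1: frame=0x27 idx=14 entry=0x28007 [P=1 RW=1 US=1 PS=0]
  → PA=0x2810D  (2 entries read)

Entries read for #2: 2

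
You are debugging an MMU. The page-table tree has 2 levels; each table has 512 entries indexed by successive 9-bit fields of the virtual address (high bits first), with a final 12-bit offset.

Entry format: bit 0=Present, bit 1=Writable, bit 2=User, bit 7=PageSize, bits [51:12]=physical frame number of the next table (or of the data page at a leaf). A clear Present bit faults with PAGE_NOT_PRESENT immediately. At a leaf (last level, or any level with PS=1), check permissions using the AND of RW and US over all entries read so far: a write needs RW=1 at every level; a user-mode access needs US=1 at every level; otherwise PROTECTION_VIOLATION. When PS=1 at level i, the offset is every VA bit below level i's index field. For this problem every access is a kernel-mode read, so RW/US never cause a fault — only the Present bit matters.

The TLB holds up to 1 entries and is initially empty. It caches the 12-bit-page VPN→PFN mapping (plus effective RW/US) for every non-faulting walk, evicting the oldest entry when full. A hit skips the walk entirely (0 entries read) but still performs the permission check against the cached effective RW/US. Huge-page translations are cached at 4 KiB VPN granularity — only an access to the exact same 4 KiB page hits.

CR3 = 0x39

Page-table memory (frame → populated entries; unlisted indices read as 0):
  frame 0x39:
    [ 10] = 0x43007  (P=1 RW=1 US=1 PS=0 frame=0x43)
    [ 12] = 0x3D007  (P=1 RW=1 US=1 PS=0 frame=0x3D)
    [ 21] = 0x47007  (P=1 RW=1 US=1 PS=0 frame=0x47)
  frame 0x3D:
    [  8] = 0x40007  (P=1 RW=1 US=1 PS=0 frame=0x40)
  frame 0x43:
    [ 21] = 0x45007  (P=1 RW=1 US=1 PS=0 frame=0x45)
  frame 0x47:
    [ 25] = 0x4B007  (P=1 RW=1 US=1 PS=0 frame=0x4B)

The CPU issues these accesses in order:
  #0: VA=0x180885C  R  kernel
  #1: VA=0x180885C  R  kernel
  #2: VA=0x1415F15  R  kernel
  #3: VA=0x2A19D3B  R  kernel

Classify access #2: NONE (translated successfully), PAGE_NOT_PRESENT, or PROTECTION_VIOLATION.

Trace:
#0 VA=0x180885C (r,kernel):
  [0] read 0x39 idx=12: raw=0x3D007 flags P=1 W=1 U=1 S=0
  [1] read 0x3D idx=8: raw=0x40007 flags P=1 W=1 U=1 S=0
  ✓ 0x4085C  — 2 lookups
#1 VA=0x180885C (r,kernel):
  TLB hit vpn=0x1808 → PA=0x4085C
#2 VA=0x1415F15 (r,kernel):
  [0] read 0x39 idx=10: raw=0x43007 flags P=1 W=1 U=1 S=0
  [1] read 0x43 idx=21: raw=0x45007 flags P=1 W=1 U=1 S=0
  ✓ 0x45F15  — 2 lookups
#3 VA=0x2A19D3B (r,kernel):
  [0] read 0x39 idx=21: raw=0x47007 flags P=1 W=1 U=1 S=0
  [1] read 0x47 idx=25: raw=0x4B007 flags P=1 W=1 U=1 S=0
  ✓ 0x4BD3B  — 2 lookups

Access #2 fault: NONE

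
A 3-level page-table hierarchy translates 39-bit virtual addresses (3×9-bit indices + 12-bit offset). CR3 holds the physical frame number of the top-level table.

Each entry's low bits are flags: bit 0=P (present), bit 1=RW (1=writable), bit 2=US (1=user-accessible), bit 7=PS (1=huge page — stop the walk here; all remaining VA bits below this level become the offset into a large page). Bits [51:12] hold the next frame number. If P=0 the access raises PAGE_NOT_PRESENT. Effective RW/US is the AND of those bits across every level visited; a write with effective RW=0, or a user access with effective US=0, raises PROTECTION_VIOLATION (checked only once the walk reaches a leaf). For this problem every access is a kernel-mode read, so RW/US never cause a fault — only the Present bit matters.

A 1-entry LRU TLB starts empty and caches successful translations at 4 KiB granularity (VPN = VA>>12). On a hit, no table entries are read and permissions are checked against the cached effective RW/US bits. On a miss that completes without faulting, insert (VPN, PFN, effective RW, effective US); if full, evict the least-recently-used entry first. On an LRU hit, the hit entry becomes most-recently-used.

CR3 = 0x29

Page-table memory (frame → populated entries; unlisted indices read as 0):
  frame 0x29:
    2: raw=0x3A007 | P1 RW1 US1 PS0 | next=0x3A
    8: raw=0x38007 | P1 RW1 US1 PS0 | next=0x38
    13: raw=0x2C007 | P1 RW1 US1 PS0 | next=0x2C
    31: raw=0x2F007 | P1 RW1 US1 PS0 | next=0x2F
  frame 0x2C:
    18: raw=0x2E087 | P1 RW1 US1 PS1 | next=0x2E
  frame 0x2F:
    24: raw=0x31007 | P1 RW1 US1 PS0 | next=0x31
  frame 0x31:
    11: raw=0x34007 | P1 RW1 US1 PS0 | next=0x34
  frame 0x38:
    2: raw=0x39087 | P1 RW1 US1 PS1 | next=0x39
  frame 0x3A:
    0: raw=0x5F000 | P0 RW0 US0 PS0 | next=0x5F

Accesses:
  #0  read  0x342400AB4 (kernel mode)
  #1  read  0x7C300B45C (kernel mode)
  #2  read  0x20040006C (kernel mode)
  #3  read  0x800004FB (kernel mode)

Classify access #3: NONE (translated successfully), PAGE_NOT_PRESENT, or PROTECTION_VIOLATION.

Walk each access:
#0 VA=0x342400AB4 (r,kernel):
  L0 @0x29[13] → 0x2C007  P=1,RW=1,US=1,PS=0
  L1 @0x2C[18] → 0x2E087  P=1,RW=1,US=1,PS=1
  ⇒ phys 0x2EAB4 (huge @L1)  [2 reads]
#1 VA=0x7C300B45C (r,kernel):
  L0 @0x29[31] → 0x2F007  P=1,RW=1,US=1,PS=0
  L1 @0x2F[24] → 0x31007  P=1,RW=1,US=1,PS=0
  L2 @0x31[11] → 0x34007  P=1,RW=1,US=1,PS=0
  ⇒ phys 0x3445C  [3 reads]
#2 VA=0x20040006C (r,kernel):
  L0 @0x29[8] → 0x38007  P=1,RW=1,US=1,PS=0
  L1 @0x38[2] → 0x39087  P=1,RW=1,US=1,PS=1
  ⇒ phys 0x3906C (huge @L1)  [2 reads]
#3 VA=0x800004FB (r,kernel):
  L0 @0x29[2] → 0x3A007  P=1,RW=1,US=1,PS=0
  L1 @0x3A[0] → 0x5F000  P=0,RW=0,US=0,PS=0
  → PAGE_NOT_PRESENT  (2 entries read)

Access #3 fault: PAGE_NOT_PRESENT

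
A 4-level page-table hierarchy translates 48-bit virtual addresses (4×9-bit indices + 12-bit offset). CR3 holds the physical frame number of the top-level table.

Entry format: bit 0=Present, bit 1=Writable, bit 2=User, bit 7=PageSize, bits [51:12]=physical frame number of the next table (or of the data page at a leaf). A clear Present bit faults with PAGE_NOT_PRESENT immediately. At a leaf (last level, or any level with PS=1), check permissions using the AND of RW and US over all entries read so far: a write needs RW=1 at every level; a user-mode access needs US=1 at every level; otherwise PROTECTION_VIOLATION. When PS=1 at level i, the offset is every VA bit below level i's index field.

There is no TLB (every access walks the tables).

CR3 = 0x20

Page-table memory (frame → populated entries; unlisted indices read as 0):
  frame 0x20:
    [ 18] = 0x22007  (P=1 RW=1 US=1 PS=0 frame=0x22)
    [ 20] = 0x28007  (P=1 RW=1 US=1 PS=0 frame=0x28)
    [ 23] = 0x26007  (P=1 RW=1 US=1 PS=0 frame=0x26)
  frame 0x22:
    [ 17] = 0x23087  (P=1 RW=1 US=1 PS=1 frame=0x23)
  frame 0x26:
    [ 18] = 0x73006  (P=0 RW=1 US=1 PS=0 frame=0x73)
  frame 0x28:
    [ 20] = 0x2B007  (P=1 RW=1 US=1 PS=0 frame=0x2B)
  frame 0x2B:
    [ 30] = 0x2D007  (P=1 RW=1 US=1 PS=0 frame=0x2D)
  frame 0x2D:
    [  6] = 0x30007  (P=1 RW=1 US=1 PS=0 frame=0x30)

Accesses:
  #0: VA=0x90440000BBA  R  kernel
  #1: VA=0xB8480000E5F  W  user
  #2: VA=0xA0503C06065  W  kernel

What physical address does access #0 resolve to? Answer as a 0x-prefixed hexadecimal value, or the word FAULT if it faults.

Per-access translation:
#0 VA=0x90440000BBA (r,kernel):
  L0: frame=0x20 idx=18 entry=0x22007 [P=1 RW=1 US=1 PS=0]
  L1: frame=0x22 idx=17 entry=0x23087 [P=1 RW=1 US=1 PS=1]
  → PA=0x23BBA (huge @L1)  (2 entries read)
#1 VA=0xB8480000E5F (w,user):
  L0: frame=0x20 idx=23 entry=0x26007 [P=1 RW=1 US=1 PS=0]
  L1: frame=0x26 idx=18 entry=0x73006 [P=0 RW=1 US=1 PS=0]
  ⇒ fault: PAGE_NOT_PRESENT  — 2 lookups
#2 VA=0xA0503C06065 (w,kernel):
  L0: frame=0x20 idx=20 entry=0x28007 [P=1 RW=1 US=1 PS=0]
  L1: frame=0x28 idx=20 entry=0x2B007 [P=1 RW=1 US=1 PS=0]
  L2: frame=0x2B idx=30 entry=0x2D007 [P=1 RW=1 US=1 PS=0]
  L3: frame=0x2D idx=6 entry=0x30007 [P=1 RW=1 US=1 PS=0]
  → PA=0x30065  (4 entries read)

Access #0 PA: 0x23BBA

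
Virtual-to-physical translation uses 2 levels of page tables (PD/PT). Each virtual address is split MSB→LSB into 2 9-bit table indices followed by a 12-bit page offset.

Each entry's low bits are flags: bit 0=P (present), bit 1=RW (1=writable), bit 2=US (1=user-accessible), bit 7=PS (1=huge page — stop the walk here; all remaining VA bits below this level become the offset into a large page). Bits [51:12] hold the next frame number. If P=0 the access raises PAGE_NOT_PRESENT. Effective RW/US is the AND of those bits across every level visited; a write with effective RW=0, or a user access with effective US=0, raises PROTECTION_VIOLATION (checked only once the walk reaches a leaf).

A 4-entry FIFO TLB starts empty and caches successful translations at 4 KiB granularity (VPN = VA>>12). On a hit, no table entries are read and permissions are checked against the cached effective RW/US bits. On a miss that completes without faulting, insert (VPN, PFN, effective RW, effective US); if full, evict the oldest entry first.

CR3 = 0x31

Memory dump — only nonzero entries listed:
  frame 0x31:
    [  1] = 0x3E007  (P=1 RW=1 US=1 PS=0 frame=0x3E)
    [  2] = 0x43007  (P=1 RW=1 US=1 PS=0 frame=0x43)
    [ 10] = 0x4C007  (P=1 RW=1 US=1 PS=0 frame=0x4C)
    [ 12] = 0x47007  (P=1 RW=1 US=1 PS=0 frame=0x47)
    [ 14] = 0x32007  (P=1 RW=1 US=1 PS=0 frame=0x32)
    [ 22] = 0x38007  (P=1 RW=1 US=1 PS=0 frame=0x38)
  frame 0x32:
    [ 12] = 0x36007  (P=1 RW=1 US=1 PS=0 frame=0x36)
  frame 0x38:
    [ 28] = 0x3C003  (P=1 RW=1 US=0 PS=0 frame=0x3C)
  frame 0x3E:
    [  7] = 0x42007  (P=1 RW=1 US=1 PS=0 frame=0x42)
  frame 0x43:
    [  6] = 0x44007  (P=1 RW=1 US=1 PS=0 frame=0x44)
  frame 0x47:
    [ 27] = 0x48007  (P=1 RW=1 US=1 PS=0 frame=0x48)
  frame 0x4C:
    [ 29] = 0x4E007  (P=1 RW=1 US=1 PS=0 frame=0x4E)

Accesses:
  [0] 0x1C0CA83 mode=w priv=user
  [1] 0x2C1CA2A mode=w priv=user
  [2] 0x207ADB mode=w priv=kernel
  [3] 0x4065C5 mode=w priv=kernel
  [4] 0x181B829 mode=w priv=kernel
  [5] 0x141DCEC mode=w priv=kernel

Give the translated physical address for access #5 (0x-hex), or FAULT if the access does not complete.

Per-access translation:
#0 VA=0x1C0CA83 (w,user):
  L0 @0x31[14] → 0x32007  P=1,RW=1,US=1,PS=0
  L1 @0x32[12] → 0x36007  P=1,RW=1,US=1,PS=0
  → PA=0x36A83  (2 entries read)
#1 VA=0x2C1CA2A (w,user):
  L0 @0x31[22] → 0x38007  P=1,RW=1,US=1,PS=0
  L1 @0x38[28] → 0x3C003  P=1,RW=1,US=0,PS=0
  ⇒ fault: PROTECTION_VIOLATION  — 2 lookups
#2 VA=0x207ADB (w,kernel):
  L0 @0x31[1] → 0x3E007  P=1,RW=1,US=1,PS=0
  L1 @0x3E[7] → 0x42007  P=1,RW=1,US=1,PS=0
  → PA=0x42ADB  (2 entries read)
#3 VA=0x4065C5 (w,kernel):
  L0 @0x31[2] → 0x43007  P=1,RW=1,US=1,PS=0
  L1 @0x43[6] → 0x44007  P=1,RW=1,US=1,PS=0
  → PA=0x445C5  (2 entries read)
#4 VA=0x181B829 (w,kernel):
  L0 @0x31[12] → 0x47007  P=1,RW=1,US=1,PS=0
  L1 @0x47[27] → 0x48007  P=1,RW=1,US=1,PS=0
  → PA=0x48829  (2 entries read)
#5 VA=0x141DCEC (w,kernel):
  L0 @0x31[10] → 0x4C007  P=1,RW=1,US=1,PS=0
  L1 @0x4C[29] → 0x4E007  P=1,RW=1,US=1,PS=0
  → PA=0x4ECEC  (2 entries read)

Access #5 PA: 0x4ECEC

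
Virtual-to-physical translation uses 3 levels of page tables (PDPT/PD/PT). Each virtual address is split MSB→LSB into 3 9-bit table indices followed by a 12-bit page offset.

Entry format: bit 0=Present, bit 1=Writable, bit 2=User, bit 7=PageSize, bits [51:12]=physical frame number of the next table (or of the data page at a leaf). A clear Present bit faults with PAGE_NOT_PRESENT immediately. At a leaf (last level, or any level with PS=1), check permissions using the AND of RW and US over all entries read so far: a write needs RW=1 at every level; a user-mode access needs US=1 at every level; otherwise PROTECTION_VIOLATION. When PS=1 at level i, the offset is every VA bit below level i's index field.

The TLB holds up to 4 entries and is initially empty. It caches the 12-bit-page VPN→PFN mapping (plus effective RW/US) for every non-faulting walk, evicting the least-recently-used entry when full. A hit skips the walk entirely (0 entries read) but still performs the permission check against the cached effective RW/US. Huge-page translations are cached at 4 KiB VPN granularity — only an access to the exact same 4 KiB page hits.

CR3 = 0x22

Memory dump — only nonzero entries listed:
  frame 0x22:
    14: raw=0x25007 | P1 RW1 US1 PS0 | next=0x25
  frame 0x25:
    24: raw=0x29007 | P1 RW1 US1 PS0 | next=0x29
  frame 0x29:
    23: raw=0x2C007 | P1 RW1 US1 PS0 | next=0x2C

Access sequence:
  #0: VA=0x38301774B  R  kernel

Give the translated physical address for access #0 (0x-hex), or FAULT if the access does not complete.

Per-access translation:
#0 VA=0x38301774B (r,kernel):
  L0 @0x22[14] → 0x25007  P=1,RW=1,US=1,PS=0
  L1 @0x25[24] → 0x29007  P=1,RW=1,US=1,PS=0
  L2 @0x29[23] → 0x2C007  P=1,RW=1,US=1,PS=0
  → PA=0x2C74B  (3 entries read)

Access #0 PA: 0x2C74B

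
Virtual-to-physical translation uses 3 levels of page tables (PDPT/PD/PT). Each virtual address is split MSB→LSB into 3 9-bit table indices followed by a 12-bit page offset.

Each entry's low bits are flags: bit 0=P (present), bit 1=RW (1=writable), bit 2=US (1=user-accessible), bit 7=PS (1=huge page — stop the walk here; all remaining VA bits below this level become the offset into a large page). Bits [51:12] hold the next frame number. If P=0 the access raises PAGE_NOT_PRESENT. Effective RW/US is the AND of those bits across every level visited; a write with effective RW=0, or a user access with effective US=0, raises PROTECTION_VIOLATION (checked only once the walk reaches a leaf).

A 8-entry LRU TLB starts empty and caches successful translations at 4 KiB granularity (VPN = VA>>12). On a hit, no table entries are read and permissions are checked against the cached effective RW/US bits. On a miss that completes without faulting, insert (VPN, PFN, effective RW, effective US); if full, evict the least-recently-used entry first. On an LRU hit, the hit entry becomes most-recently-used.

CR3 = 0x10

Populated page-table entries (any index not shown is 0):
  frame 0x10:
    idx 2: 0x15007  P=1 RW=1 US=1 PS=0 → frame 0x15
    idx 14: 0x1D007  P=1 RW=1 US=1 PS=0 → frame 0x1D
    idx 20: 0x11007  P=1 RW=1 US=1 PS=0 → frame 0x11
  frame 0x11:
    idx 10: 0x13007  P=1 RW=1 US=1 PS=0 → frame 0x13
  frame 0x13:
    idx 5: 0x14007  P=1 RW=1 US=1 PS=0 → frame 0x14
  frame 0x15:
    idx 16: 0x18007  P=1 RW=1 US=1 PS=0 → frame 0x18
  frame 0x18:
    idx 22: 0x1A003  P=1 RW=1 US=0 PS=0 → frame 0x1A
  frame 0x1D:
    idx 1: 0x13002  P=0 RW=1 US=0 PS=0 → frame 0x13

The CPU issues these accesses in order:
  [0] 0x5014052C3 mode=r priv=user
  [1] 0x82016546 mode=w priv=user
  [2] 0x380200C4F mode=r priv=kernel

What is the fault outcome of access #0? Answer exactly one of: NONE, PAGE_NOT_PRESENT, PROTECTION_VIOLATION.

Trace:
#0 VA=0x5014052C3 (r,user):
  [0] read 0x10 idx=20: raw=0x11007 flags P=1 W=1 U=1 S=0
  [1] read 0x11 idx=10: raw=0x13007 flags P=1 W=1 U=1 S=0
  [2] read 0x13 idx=5: raw=0x14007 flags P=1 W=1 U=1 S=0
  ✓ 0x142C3  — 3 lookups
#1 VA=0x82016546 (w,user):
  [0] read 0x10 idx=2: raw=0x15007 flags P=1 W=1 U=1 S=0
  [1] read 0x15 idx=16: raw=0x18007 flags P=1 W=1 U=1 S=0
  [2] read 0x18 idx=22: raw=0x1A003 flags P=1 W=1 U=0 S=0
  → PROTECTION_VIOLATION  (3 entries read)
#2 VA=0x380200C4F (r,kernel):
  [0] read 0x10 idx=14: raw=0x1D007 flags P=1 W=1 U=1 S=0
  [1] read 0x1D idx=1: raw=0x13002 flags P=0 W=1 U=0 S=0
  → PAGE_NOT_PRESENT  (2 entries read)

Access #0 fault: NONE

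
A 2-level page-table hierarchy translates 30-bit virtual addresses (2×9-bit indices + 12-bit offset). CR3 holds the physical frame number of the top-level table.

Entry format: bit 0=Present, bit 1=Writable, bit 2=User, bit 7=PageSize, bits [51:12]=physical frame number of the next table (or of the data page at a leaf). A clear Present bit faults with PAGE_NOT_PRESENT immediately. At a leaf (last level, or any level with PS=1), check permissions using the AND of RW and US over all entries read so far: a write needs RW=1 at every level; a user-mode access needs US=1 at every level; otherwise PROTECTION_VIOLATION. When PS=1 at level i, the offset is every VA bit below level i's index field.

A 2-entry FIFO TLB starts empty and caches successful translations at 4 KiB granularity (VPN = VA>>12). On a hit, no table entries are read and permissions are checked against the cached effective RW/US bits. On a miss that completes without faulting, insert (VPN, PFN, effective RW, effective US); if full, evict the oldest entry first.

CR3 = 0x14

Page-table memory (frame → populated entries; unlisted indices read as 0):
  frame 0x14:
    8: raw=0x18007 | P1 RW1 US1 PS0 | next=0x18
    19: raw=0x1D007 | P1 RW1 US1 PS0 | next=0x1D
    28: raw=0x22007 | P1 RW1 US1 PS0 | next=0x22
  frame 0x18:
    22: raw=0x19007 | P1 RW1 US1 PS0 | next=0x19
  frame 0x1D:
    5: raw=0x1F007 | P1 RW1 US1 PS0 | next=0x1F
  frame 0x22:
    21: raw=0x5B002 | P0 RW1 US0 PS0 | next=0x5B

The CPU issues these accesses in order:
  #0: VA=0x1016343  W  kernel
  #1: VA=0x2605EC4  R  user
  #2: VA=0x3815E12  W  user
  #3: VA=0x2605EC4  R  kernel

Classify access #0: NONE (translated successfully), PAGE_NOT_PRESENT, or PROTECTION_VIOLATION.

Per-access translation:
#0 VA=0x1016343 (w,kernel):
  lvl0: tbl 0x14, slot 8 ⇒ 0x18007 (P1/RW1/US1/PS0)
  lvl1: tbl 0x18, slot 22 ⇒ 0x19007 (P1/RW1/US1/PS0)
  ✓ 0x19343  — 2 lookups
#1 VA=0x2605EC4 (r,user):
  lvl0: tbl 0x14, slot 19 ⇒ 0x1D007 (P1/RW1/US1/PS0)
  lvl1: tbl 0x1D, slot 5 ⇒ 0x1F007 (P1/RW1/US1/PS0)
  ✓ 0x1FEC4  — 2 lookups
#2 VA=0x3815E12 (w,user):
  lvl0: tbl 0x14, slot 28 ⇒ 0x22007 (P1/RW1/US1/PS0)
  lvl1: tbl 0x22, slot 21 ⇒ 0x5B002 (P0/RW1/US0/PS0)
  ⇒ fault: PAGE_NOT_PRESENT  — 2 lookups
#3 VA=0x2605EC4 (r,kernel):
  TLB hit vpn=0x2605 → PA=0x1FEC4

Access #0 fault: NONE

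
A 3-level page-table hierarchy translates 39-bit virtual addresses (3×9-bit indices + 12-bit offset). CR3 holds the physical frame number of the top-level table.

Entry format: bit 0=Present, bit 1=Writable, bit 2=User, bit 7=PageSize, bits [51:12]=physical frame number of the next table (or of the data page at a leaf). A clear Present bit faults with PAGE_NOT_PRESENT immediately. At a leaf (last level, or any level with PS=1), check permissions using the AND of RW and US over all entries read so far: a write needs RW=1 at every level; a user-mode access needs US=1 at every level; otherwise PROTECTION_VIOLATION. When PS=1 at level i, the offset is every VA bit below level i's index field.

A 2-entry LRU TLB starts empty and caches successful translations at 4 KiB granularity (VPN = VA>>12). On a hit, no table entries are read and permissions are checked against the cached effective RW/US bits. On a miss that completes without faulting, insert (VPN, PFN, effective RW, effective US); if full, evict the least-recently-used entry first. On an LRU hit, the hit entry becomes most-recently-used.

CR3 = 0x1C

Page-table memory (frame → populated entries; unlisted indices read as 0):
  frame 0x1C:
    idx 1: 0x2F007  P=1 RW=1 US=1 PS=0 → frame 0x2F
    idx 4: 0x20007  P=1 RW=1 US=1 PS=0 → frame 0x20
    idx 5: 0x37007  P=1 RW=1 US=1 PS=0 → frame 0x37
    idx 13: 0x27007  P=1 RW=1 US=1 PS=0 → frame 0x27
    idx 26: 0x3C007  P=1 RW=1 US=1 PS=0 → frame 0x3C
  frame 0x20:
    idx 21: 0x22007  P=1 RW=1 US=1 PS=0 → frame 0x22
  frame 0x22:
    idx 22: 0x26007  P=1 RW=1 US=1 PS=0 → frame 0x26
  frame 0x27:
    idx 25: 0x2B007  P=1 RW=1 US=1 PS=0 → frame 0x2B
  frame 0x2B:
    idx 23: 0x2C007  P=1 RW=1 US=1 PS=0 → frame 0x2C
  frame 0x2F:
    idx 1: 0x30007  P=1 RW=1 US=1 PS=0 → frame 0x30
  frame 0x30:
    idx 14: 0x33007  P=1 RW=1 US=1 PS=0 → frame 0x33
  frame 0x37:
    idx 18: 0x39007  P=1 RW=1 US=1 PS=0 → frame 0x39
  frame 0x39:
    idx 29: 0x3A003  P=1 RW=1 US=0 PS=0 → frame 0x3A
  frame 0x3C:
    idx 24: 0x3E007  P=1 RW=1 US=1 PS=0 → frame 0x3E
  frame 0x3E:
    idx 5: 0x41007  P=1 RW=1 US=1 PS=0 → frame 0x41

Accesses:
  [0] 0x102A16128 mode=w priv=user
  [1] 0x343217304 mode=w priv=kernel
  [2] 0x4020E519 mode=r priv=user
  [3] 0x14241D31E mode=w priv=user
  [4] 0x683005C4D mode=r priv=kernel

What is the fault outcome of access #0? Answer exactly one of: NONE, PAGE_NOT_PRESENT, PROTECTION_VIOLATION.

Walk each access:
#0 VA=0x102A16128 (w,user):
  [0] read 0x1C idx=4: raw=0x20007 flags P=1 W=1 U=1 S=0
  [1] read 0x20 idx=21: raw=0x22007 flags P=1 W=1 U=1 S=0
  [2] read 0x22 idx=22: raw=0x26007 flags P=1 W=1 U=1 S=0
  ✓ 0x26128  — 3 lookups
#1 VA=0x343217304 (w,kernel):
  [0] read 0x1C idx=13: raw=0x27007 flags P=1 W=1 U=1 S=0
  [1] read 0x27 idx=25: raw=0x2B007 flags P=1 W=1 U=1 S=0
  [2] read 0x2B idx=23: raw=0x2C007 flags P=1 W=1 U=1 S=0
  ✓ 0x2C304  — 3 lookups
#2 VA=0x4020E519 (r,user):
  [0] read 0x1C idx=1: raw=0x2F007 flags P=1 W=1 U=1 S=0
  [1] read 0x2F idx=1: raw=0x30007 flags P=1 W=1 U=1 S=0
  [2] read 0x30 idx=14: raw=0x33007 flags P=1 W=1 U=1 S=0
  ✓ 0x33519  — 3 lookups
#3 VA=0x14241D31E (w,user):
  [0] read 0x1C idx=5: raw=0x37007 flags P=1 W=1 U=1 S=0
  [1] read 0x37 idx=18: raw=0x39007 flags P=1 W=1 U=1 S=0
  [2] read 0x39 idx=29: raw=0x3A003 flags P=1 W=1 U=0 S=0
  ✗ PROTECTION_VIOLATION  [3 reads]
#4 VA=0x683005C4D (r,kernel):
  [0] read 0x1C idx=26: raw=0x3C007 flags P=1 W=1 U=1 S=0
  [1] read 0x3C idx=24: raw=0x3E007 flags P=1 W=1 U=1 S=0
  [2] read 0x3E idx=5: raw=0x41007 flags P=1 W=1 U=1 S=0
  ✓ 0x41C4D  — 3 lookups

Access #0 fault: NONE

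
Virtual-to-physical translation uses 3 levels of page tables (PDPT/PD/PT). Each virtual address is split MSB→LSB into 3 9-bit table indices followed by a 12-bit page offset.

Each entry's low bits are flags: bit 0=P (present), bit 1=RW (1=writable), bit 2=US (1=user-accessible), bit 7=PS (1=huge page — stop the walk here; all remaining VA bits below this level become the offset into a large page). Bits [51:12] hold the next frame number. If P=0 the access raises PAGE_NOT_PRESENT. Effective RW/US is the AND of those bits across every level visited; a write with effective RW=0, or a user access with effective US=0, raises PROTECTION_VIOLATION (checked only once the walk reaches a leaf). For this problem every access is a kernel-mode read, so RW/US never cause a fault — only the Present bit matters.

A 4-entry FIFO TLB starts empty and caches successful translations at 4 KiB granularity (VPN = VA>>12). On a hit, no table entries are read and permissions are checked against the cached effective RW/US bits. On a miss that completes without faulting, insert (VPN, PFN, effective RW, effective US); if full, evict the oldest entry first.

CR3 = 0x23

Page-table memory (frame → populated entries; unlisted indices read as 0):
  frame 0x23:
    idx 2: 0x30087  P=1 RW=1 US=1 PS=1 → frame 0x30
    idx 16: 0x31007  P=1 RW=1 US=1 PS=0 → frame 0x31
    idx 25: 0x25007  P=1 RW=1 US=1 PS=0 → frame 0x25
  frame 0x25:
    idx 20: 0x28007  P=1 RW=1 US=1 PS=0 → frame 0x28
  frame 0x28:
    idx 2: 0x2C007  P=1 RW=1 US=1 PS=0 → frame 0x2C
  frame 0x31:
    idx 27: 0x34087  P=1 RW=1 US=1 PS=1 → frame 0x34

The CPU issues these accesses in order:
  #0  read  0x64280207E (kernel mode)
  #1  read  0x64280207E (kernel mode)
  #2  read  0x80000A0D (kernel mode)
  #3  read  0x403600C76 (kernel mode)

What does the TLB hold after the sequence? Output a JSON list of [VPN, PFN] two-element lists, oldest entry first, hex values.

Trace:
#0 VA=0x64280207E (r,kernel):
  L0 @0x23[25] → 0x25007  P=1,RW=1,US=1,PS=0
  L1 @0x25[20] → 0x28007  P=1,RW=1,US=1,PS=0
  L2 @0x28[2] → 0x2C007  P=1,RW=1,US=1,PS=0
  ⇒ phys 0x2C07E  [3 reads]
#1 VA=0x64280207E (r,kernel):
  TLB hit vpn=0x642802 → PA=0x2C07E
#2 VA=0x80000A0D (r,kernel):
  L0 @0x23[2] → 0x30087  P=1,RW=1,US=1,PS=1
  ⇒ phys 0x30A0D (huge @L0)  [1 reads]
#3 VA=0x403600C76 (r,kernel):
  L0 @0x23[16] → 0x31007  P=1,RW=1,US=1,PS=0
  L1 @0x31[27] → 0x34087  P=1,RW=1,US=1,PS=1
  ⇒ phys 0x34C76 (huge @L1)  [2 reads]

TLB: [["0x642802", "0x2C"], ["0x80000", "0x30"], ["0x403600", "0x34"]]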